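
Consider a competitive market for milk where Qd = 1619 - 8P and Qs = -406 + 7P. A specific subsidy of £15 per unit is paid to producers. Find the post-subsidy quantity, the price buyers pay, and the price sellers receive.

Q' = 595; buyers pay £128; sellers receive £143

Pre-subsidy: 1619 - 8P = -406 + 7P gives P* = 135, Q* = 539.
With the subsidy, sellers receive Ps = Pb + 15 for each unit, where Pb is the price buyers pay.
Supply in terms of Pb becomes Qs = -406 + 7(Pb + 15) = -301 + 7Pb. Setting this equal to demand: 1619 - 8Pb = -301 + 7Pb, so Pb = 128.
Sellers receive Ps = 128 + 15 = 143; Q' = 1619 − 8·128 = 595.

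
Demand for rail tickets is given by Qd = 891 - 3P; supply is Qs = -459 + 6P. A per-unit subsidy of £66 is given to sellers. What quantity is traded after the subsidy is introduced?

Pre-subsidy: 891 - 3P = -459 + 6P gives P* = 150, Q* = 441.
With the subsidy, sellers receive Ps = Pb + 66 for each unit, where Pb is the price buyers pay.
Supply in terms of Pb becomes Qs = -459 + 6(Pb + 66) = -63 + 6Pb. Setting this equal to demand: 891 - 3Pb = -63 + 6Pb, so Pb = 106.
Sellers receive Ps = 106 + 66 = 172; Q' = 891 − 3·106 = 573.

Q' = 573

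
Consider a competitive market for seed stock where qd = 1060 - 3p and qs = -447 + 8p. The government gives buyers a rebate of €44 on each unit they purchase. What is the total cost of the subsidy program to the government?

Government cost = €32780

Pre-subsidy: 1060 - 3p = -447 + 8p gives p* = 137, q* = 649.
With the rebate, buyers effectively pay pb = ps − 44, where ps is the price sellers receive.
Demand in terms of ps becomes qd = 1060 − 3(ps − 44) = 1192 - 3ps. Setting this equal to supply: 1192 - 3ps = -447 + 8ps, so ps = 149.
Buyers pay pb = 149 − 44 = 105; q' = -447 + 8·149 = 745.
Government outlay = subsidy × quantity = 44 × 745 = 32780.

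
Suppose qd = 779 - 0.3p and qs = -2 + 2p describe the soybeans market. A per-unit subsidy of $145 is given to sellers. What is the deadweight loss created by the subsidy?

Deadweight loss = 63075/23

Pre-subsidy: 779 - 0.3p = -2 + 2p gives p* = 7810/23, q* = 15574/23.
With the subsidy, sellers receive ps = pb + 145 for each unit, where pb is the price buyers pay.
Supply in terms of pb becomes qs = -2 + 2(pb + 145) = 288 + 2pb. Setting this equal to demand: 779 - 0.3pb = 288 + 2pb, so pb = 4910/23.
Sellers receive ps = 4910/23 + 145 = 8245/23; q' = 779 − 0.3·(4910/23) = 16444/23.
The subsidy expands output by 16444/23 − 15574/23 = 870/23 past the efficient level; on those units the gap between marginal cost and willingness to pay runs from 0 up to 145.
DWL = ½ × 145 × 870/23 = 63075/23.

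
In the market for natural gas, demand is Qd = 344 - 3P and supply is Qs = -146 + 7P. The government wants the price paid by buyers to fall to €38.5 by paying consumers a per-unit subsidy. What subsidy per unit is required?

At a buyer price of 38.5, quantity demanded is 344 − 3·38.5 = 228.5.
Sellers supply 228.5 only when they receive Ps with -146 + 7·Ps = 228.5, i.e. Ps = 53.5.
s = Ps − Pb = 53.5 − 38.5 = 15.

Required subsidy s = €15 per unit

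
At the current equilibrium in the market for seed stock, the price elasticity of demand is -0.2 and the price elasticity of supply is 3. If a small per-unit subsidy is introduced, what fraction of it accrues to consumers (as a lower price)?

Consumer share = 0.9375

For a small subsidy around the equilibrium, the benefit split depends on the relative slopes, which at a point are proportional to the elasticities.
Buyer share = εs/(εs + |εd|) = 3/(3 + 0.2) = 0.9375; seller share = |εd|/(εs + |εd|) = 0.0625.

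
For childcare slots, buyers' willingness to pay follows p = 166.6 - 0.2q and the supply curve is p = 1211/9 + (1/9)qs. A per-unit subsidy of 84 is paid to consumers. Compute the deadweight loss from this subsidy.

Pre-subsidy: 166.6 - 0.2q = 1211/9 + (1/9)q gives q* = 103 and p* = 146.
With the rebate, buyers effectively pay pb = ps − 84, where ps is the price sellers receive.
On the curves, pb = 166.6 - 0.2q and ps = 1211/9 + (1/9)q; the wedge ps − pb = 84 gives 1211/9 + (1/9)q − (166.6 - 0.2q) = 84, so q' = 373.
Then pb = 166.6 − 0.2·373 = 92 and ps = 1211/9 + (1/9)·373 = 176.
The subsidy expands output by 373 − 103 = 270 past the efficient level; on those units the gap between marginal cost and willingness to pay runs from 0 up to 84.
DWL = ½ × 84 × 270 = 11340.

Deadweight loss = 11340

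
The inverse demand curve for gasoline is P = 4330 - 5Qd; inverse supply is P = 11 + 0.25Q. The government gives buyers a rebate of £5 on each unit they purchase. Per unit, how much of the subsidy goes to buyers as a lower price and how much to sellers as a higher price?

Pre-subsidy: 4330 - 5Q = 11 + 0.25Q gives Q* = 2468/3 and P* = 650/3.
With the rebate, buyers effectively pay Pb = Ps − 5, where Ps is the price sellers receive.
On the curves, Pb = 4330 - 5Q and Ps = 11 + 0.25Q; the wedge Ps − Pb = 5 gives 11 + 0.25Q − (4330 - 5Q) = 5, so Q' = 17296/21.
Then Pb = 4330 − 5·(17296/21) = 4450/21 and Ps = 11 + 0.25·(17296/21) = 4555/21.
Buyers' price falls by P* − Pb = 650/3 − 4450/21 = 100/21; sellers' price rises by Ps − P* = 4555/21 − 650/3 = 5/21.

Buyers gain 100/21 per unit; sellers gain 5/21 per unit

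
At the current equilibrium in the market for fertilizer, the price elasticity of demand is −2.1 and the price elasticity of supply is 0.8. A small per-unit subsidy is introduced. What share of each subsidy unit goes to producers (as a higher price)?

Producer share = 21/29

For a small subsidy around the equilibrium, the benefit split depends on the relative slopes, which at a point are proportional to the elasticities.
Buyer share = εs/(εs + |εd|) = 0.8/(0.8 + 2.1) = 8/29; seller share = |εd|/(εs + |εd|) = 21/29.
So producers capture 21/29 of the subsidy.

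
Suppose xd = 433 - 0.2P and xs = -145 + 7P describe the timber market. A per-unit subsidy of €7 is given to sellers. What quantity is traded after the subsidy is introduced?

x' = 15059/36

Pre-subsidy: 433 - 0.2P = -145 + 7P gives P* = 1445/18, x* = 7505/18.
With the subsidy, sellers receive Ps = Pb + 7 for each unit, where Pb is the price buyers pay.
Supply in terms of Pb becomes xs = -145 + 7(Pb + 7) = -96 + 7Pb. Setting this equal to demand: 433 - 0.2Pb = -96 + 7Pb, so Pb = 2645/36.
Sellers receive Ps = 2645/36 + 7 = 2897/36; x' = 433 − 0.2·(2645/36) = 15059/36.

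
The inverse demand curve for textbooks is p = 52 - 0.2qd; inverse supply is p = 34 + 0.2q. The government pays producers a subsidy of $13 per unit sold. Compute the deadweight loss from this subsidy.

Pre-subsidy: 52 - 0.2q = 34 + 0.2q gives q* = 45 and p* = 43.
With the subsidy, sellers receive ps = pb + 13 for each unit, where pb is the price buyers pay.
On the curves, pb = 52 - 0.2q and ps = 34 + 0.2q; the wedge ps − pb = 13 gives 34 + 0.2q − (52 - 0.2q) = 13, so q' = 77.5.
Then pb = 52 − 0.2·77.5 = 36.5 and ps = 34 + 0.2·77.5 = 49.5.
The subsidy expands output by 77.5 − 45 = 32.5 past the efficient level; on those units the gap between marginal cost and willingness to pay runs from 0 up to 13.
DWL = ½ × 13 × 32.5 = 211.25.

Deadweight loss = $211.25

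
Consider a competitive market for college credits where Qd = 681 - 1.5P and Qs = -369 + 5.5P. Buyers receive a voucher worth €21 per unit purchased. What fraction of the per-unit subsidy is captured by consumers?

Pre-subsidy: 681 - 1.5P = -369 + 5.5P gives P* = 150, Q* = 456.
With the rebate, buyers effectively pay Pb = Ps − 21, where Ps is the price sellers receive.
Demand in terms of Ps becomes Qd = 681 − 1.5(Ps − 21) = 712.5 - 1.5Ps. Setting this equal to supply: 712.5 - 1.5Ps = -369 + 5.5Ps, so Ps = 154.5.
Buyers pay Pb = 154.5 − 21 = 133.5; Q' = -369 + 5.5·154.5 = 480.75.
Buyers' price falls by P* − Pb = 150 − 133.5 = 16.5; sellers' price rises by Ps − P* = 154.5 − 150 = 4.5.
So consumers capture 16.5/21 = 11/14 of each unit of subsidy.

Consumer share = 11/14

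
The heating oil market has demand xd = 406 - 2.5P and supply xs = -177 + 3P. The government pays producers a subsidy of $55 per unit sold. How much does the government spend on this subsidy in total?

Government cost = $11880

Pre-subsidy: 406 - 2.5P = -177 + 3P gives P* = 106, x* = 141.
With the subsidy, sellers receive Ps = Pb + 55 for each unit, where Pb is the price buyers pay.
Supply in terms of Pb becomes xs = -177 + 3(Pb + 55) = -12 + 3Pb. Setting this equal to demand: 406 - 2.5Pb = -12 + 3Pb, so Pb = 76.
Sellers receive Ps = 76 + 55 = 131; x' = 406 − 2.5·76 = 216.
Government outlay = subsidy × quantity = 55 × 216 = 11880.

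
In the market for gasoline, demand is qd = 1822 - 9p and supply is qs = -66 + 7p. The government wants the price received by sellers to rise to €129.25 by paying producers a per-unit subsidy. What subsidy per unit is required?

Required subsidy s = €20 per unit

At a seller price of 129.25, quantity supplied is -66 + 7·129.25 = 838.75.
Buyers absorb 838.75 only when they pay pb with 1822 − 9·pb = 838.75, i.e. pb = 109.25.
s = ps − pb = 129.25 − 109.25 = 20.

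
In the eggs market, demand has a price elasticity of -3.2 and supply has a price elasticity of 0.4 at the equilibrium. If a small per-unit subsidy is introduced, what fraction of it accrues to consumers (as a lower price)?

Consumer share = 1/9

For a small subsidy around the equilibrium, the benefit split depends on the relative slopes, which at a point are proportional to the elasticities.
Buyer share = εs/(εs + |εd|) = 0.4/(0.4 + 3.2) = 1/9; seller share = |εd|/(εs + |εd|) = 8/9.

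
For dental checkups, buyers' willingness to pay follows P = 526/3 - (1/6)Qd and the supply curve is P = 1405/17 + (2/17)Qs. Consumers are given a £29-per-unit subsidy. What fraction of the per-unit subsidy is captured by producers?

Producer share = 12/29

Pre-subsidy: 526/3 - (1/6)Q = 1405/17 + (2/17)Q gives Q* = 326 and P* = 121.
With the rebate, buyers effectively pay Pb = Ps − 29, where Ps is the price sellers receive.
On the curves, Pb = 526/3 - (1/6)Q and Ps = 1405/17 + (2/17)Q; the wedge Ps − Pb = 29 gives 1405/17 + (2/17)Q − (526/3 - (1/6)Q) = 29, so Q' = 428.
Then Pb = 526/3 − (1/6)·428 = 104 and Ps = 1405/17 + (2/17)·428 = 133.
Buyers' price falls by P* − Pb = 121 − 104 = 17; sellers' price rises by Ps − P* = 133 − 121 = 12.
So producers capture 12/29 = 12/29 of each unit of subsidy.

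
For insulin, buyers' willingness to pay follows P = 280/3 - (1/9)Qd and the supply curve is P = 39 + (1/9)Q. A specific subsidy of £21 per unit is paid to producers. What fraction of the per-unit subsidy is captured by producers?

Pre-subsidy: 280/3 - (1/9)Q = 39 + (1/9)Q gives Q* = 244.5 and P* = 397/6.
With the subsidy, sellers receive Ps = Pb + 21 for each unit, where Pb is the price buyers pay.
On the curves, Pb = 280/3 - (1/9)Q and Ps = 39 + (1/9)Q; the wedge Ps − Pb = 21 gives 39 + (1/9)Q − (280/3 - (1/9)Q) = 21, so Q' = 339.
Then Pb = 280/3 − (1/9)·339 = 167/3 and Ps = 39 + (1/9)·339 = 230/3.
Buyers' price falls by P* − Pb = 397/6 − 167/3 = 10.5; sellers' price rises by Ps − P* = 230/3 − 397/6 = 10.5.
So producers capture 10.5/21 = 0.5 of each unit of subsidy.

Producer share = 0.5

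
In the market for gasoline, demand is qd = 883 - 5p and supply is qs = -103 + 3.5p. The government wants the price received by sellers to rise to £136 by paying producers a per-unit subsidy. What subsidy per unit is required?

At a seller price of 136, quantity supplied is -103 + 3.5·136 = 373.
Buyers absorb 373 only when they pay pb with 883 − 5·pb = 373, i.e. pb = 102.
s = ps − pb = 136 − 102 = 34.

Required subsidy s = £34 per unit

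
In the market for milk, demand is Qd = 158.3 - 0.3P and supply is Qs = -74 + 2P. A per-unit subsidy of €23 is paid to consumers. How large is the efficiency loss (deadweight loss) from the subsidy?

Deadweight loss = €69

Pre-subsidy: 158.3 - 0.3P = -74 + 2P gives P* = 101, Q* = 128.
With the rebate, buyers effectively pay Pb = Ps − 23, where Ps is the price sellers receive.
Demand in terms of Ps becomes Qd = 158.3 − 0.3(Ps − 23) = 165.2 - 0.3Ps. Setting this equal to supply: 165.2 - 0.3Ps = -74 + 2Ps, so Ps = 104.
Buyers pay Pb = 104 − 23 = 81; Q' = -74 + 2·104 = 134.
The subsidy expands output by 134 − 128 = 6 past the efficient level; on those units the gap between marginal cost and willingness to pay runs from 0 up to 23.
DWL = ½ × 23 × 6 = 69.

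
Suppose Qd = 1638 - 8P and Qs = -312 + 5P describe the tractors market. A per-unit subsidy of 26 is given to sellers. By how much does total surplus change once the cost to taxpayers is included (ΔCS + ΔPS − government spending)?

Net change in total surplus = -1040

Pre-subsidy: 1638 - 8P = -312 + 5P gives P* = 150, Q* = 438.
With the subsidy, sellers receive Ps = Pb + 26 for each unit, where Pb is the price buyers pay.
Supply in terms of Pb becomes Qs = -312 + 5(Pb + 26) = -182 + 5Pb. Setting this equal to demand: 1638 - 8Pb = -182 + 5Pb, so Pb = 140.
Sellers receive Ps = 140 + 26 = 166; Q' = 1638 − 8·140 = 518.
ΔCS = ½(438 + 518)(150 − 140) = 4780; ΔPS = ½(438 + 518)(166 − 150) = 7648.
Government spending = 26 × 518 = 13468.
Net change = 4780 + 7648 − 13468 = -1040. The loss equals the DWL triangle ½·26·80.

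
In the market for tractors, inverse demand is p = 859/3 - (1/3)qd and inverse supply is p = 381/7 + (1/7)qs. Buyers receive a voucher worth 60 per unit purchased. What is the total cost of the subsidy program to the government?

Government cost = 36780

Pre-subsidy: 859/3 - (1/3)q = 381/7 + (1/7)q gives q* = 487 and p* = 124.
With the rebate, buyers effectively pay pb = ps − 60, where ps is the price sellers receive.
On the curves, pb = 859/3 - (1/3)q and ps = 381/7 + (1/7)q; the wedge ps − pb = 60 gives 381/7 + (1/7)q − (859/3 - (1/3)q) = 60, so q' = 613.
Then pb = 859/3 − (1/3)·613 = 82 and ps = 381/7 + (1/7)·613 = 142.
Government outlay = subsidy × quantity = 60 × 613 = 36780.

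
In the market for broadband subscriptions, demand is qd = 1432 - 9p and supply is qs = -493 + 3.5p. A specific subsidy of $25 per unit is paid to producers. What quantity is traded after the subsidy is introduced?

Pre-subsidy: 1432 - 9p = -493 + 3.5p gives p* = 154, q* = 46.
With the subsidy, sellers receive ps = pb + 25 for each unit, where pb is the price buyers pay.
Supply in terms of pb becomes qs = -493 + 3.5(pb + 25) = -405.5 + 3.5pb. Setting this equal to demand: 1432 - 9pb = -405.5 + 3.5pb, so pb = 147.
Sellers receive ps = 147 + 25 = 172; q' = 1432 − 9·147 = 109.

q' = 109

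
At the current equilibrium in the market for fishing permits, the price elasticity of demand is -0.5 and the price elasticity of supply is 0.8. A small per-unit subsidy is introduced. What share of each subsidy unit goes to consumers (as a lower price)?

Consumer share = 8/13

For a small subsidy around the equilibrium, the benefit split depends on the relative slopes, which at a point are proportional to the elasticities.
Buyer share = εs/(εs + |εd|) = 0.8/(0.8 + 0.5) = 8/13; seller share = |εd|/(εs + |εd|) = 5/13.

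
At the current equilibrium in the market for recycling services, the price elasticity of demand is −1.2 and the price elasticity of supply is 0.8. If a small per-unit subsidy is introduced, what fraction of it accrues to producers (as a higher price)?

For a small subsidy around the equilibrium, the benefit split depends on the relative slopes, which at a point are proportional to the elasticities.
Buyer share = εs/(εs + |εd|) = 0.8/(0.8 + 1.2) = 0.4; seller share = |εd|/(εs + |εd|) = 0.6.
So producers capture 0.6 of the subsidy.

Producer share = 0.6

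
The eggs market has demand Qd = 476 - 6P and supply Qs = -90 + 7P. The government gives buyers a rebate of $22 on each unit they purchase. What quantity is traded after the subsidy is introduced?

Pre-subsidy: 476 - 6P = -90 + 7P gives P* = 566/13, Q* = 2792/13.
With the rebate, buyers effectively pay Pb = Ps − 22, where Ps is the price sellers receive.
Demand in terms of Ps becomes Qd = 476 − 6(Ps − 22) = 608 - 6Ps. Setting this equal to supply: 608 - 6Ps = -90 + 7Ps, so Ps = 698/13.
Buyers pay Pb = 698/13 − 22 = 412/13; Q' = -90 + 7·(698/13) = 3716/13.

Q' = 3716/13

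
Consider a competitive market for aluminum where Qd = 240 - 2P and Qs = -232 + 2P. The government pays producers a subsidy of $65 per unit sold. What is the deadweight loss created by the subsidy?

Deadweight loss = $2112.5

Pre-subsidy: 240 - 2P = -232 + 2P gives P* = 118, Q* = 4.
With the subsidy, sellers receive Ps = Pb + 65 for each unit, where Pb is the price buyers pay.
Supply in terms of Pb becomes Qs = -232 + 2(Pb + 65) = -102 + 2Pb. Setting this equal to demand: 240 - 2Pb = -102 + 2Pb, so Pb = 85.5.
Sellers receive Ps = 85.5 + 65 = 150.5; Q' = 240 − 2·85.5 = 69.
The subsidy expands output by 69 − 4 = 65 past the efficient level; on those units the gap between marginal cost and willingness to pay runs from 0 up to 65.
DWL = ½ × 65 × 65 = 2112.5.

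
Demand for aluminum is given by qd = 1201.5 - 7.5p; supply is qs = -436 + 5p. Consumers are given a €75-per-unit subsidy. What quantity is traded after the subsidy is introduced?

Pre-subsidy: 1201.5 - 7.5p = -436 + 5p gives p* = 131, q* = 219.
With the rebate, buyers effectively pay pb = ps − 75, where ps is the price sellers receive.
Demand in terms of ps becomes qd = 1201.5 − 7.5(ps − 75) = 1764 - 7.5ps. Setting this equal to supply: 1764 - 7.5ps = -436 + 5ps, so ps = 176.
Buyers pay pb = 176 − 75 = 101; q' = -436 + 5·176 = 444.

q' = 444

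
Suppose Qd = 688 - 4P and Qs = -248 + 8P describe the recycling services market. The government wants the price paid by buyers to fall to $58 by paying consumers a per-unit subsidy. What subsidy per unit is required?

At a buyer price of 58, quantity demanded is 688 − 4·58 = 456.
Sellers supply 456 only when they receive Ps with -248 + 8·Ps = 456, i.e. Ps = 88.
s = Ps − Pb = 88 − 58 = 30.

Required subsidy s = $30 per unit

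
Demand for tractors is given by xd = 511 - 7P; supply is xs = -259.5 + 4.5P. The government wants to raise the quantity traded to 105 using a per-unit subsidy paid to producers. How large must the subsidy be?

At x = 105, invert demand for the buyer price: Pb = (511 − 105)/7 = 58; invert supply for the seller price: Ps = (105 − (-259.5))/4.5 = 81.
The subsidy must fill the gap: s = Ps − Pb = 81 − 58 = 23.

Required subsidy s = 23 per unit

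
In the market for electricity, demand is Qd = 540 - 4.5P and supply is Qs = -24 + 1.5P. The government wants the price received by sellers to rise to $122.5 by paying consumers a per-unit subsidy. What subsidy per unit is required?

Required subsidy s = $38 per unit

At a seller price of 122.5, quantity supplied is -24 + 1.5·122.5 = 159.75.
Buyers absorb 159.75 only when they pay Pb with 540 − 4.5·Pb = 159.75, i.e. Pb = 84.5.
s = Ps − Pb = 122.5 − 84.5 = 38.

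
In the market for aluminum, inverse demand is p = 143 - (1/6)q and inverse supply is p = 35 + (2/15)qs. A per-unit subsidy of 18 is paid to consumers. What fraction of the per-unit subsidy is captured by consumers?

Pre-subsidy: 143 - (1/6)q = 35 + (2/15)q gives q* = 360 and p* = 83.
With the rebate, buyers effectively pay pb = ps − 18, where ps is the price sellers receive.
On the curves, pb = 143 - (1/6)q and ps = 35 + (2/15)q; the wedge ps − pb = 18 gives 35 + (2/15)q − (143 - (1/6)q) = 18, so q' = 420.
Then pb = 143 − (1/6)·420 = 73 and ps = 35 + (2/15)·420 = 91.
Buyers' price falls by p* − pb = 83 − 73 = 10; sellers' price rises by ps − p* = 91 − 83 = 8.
So consumers capture 10/18 = 5/9 of each unit of subsidy.

Consumer share = 5/9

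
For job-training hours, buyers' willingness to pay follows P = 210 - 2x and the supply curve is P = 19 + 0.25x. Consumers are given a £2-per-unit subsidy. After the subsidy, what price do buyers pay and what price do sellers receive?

Pre-subsidy: 210 - 2x = 19 + 0.25x gives x* = 764/9 and P* = 362/9.
With the rebate, buyers effectively pay Pb = Ps − 2, where Ps is the price sellers receive.
On the curves, Pb = 210 - 2x and Ps = 19 + 0.25x; the wedge Ps − Pb = 2 gives 19 + 0.25x − (210 - 2x) = 2, so x' = 772/9.
Then Pb = 210 − 2·(772/9) = 346/9 and Ps = 19 + 0.25·(772/9) = 364/9.

Buyers pay 346/9; sellers receive 364/9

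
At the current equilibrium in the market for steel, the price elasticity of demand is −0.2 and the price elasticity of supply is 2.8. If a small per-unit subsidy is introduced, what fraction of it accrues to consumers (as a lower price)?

For a small subsidy around the equilibrium, the benefit split depends on the relative slopes, which at a point are proportional to the elasticities.
Buyer share = εs/(εs + |εd|) = 2.8/(2.8 + 0.2) = 14/15; seller share = |εd|/(εs + |εd|) = 1/15.

Consumer share = 14/15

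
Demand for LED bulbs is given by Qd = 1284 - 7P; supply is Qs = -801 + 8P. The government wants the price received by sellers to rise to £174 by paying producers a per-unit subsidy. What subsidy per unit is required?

At a seller price of 174, quantity supplied is -801 + 8·174 = 591.
Buyers absorb 591 only when they pay Pb with 1284 − 7·Pb = 591, i.e. Pb = 99.
s = Ps − Pb = 174 − 99 = 75.

Required subsidy s = £75 per unit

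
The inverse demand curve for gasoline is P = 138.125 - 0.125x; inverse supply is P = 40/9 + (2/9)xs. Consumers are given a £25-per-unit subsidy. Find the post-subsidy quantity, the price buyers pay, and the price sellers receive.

Pre-subsidy: 138.125 - 0.125x = 40/9 + (2/9)x gives x* = 385 and P* = 90.
With the rebate, buyers effectively pay Pb = Ps − 25, where Ps is the price sellers receive.
On the curves, Pb = 138.125 - 0.125x and Ps = 40/9 + (2/9)x; the wedge Ps − Pb = 25 gives 40/9 + (2/9)x − (138.125 - 0.125x) = 25, so x' = 457.
Then Pb = 138.125 − 0.125·457 = 81 and Ps = 40/9 + (2/9)·457 = 106.

x' = 457; buyers pay £81; sellers receive £106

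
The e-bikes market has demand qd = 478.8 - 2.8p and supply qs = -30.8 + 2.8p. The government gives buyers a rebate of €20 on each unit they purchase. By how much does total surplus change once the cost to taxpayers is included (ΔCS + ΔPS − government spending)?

Pre-subsidy: 478.8 - 2.8p = -30.8 + 2.8p gives p* = 91, q* = 224.
With the rebate, buyers effectively pay pb = ps − 20, where ps is the price sellers receive.
Demand in terms of ps becomes qd = 478.8 − 2.8(ps − 20) = 534.8 - 2.8ps. Setting this equal to supply: 534.8 - 2.8ps = -30.8 + 2.8ps, so ps = 101.
Buyers pay pb = 101 − 20 = 81; q' = -30.8 + 2.8·101 = 252.
ΔCS = ½(224 + 252)(91 − 81) = 2380; ΔPS = ½(224 + 252)(101 − 91) = 2380.
Government spending = 20 × 252 = 5040.
Net change = 2380 + 2380 − 5040 = -280. The loss equals the DWL triangle ½·20·28.

Net change in total surplus = -€280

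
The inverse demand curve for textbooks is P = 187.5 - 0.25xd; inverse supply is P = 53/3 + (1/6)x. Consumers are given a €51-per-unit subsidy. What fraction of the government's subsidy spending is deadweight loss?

DWL / government spending = 153/1325

Pre-subsidy: 187.5 - 0.25x = 53/3 + (1/6)x gives x* = 407.6 and P* = 85.6.
With the rebate, buyers effectively pay Pb = Ps − 51, where Ps is the price sellers receive.
On the curves, Pb = 187.5 - 0.25x and Ps = 53/3 + (1/6)x; the wedge Ps − Pb = 51 gives 53/3 + (1/6)x − (187.5 - 0.25x) = 51, so x' = 530.
Then Pb = 187.5 − 0.25·530 = 55 and Ps = 53/3 + (1/6)·530 = 106.
ΔCS = ½(407.6 + 530)(85.6 − 55) = 14345.28; ΔPS = ½(407.6 + 530)(106 − 85.6) = 9563.52.
Government spending = 51 × 530 = 27030.
DWL = ½ × 51 × (530 − 407.6) = 3121.2; fraction = 3121.2 / 27030 = 153/1325.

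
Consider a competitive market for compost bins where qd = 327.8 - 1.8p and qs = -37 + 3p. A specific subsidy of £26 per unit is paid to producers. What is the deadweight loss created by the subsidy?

Pre-subsidy: 327.8 - 1.8p = -37 + 3p gives p* = 76, q* = 191.
With the subsidy, sellers receive ps = pb + 26 for each unit, where pb is the price buyers pay.
Supply in terms of pb becomes qs = -37 + 3(pb + 26) = 41 + 3pb. Setting this equal to demand: 327.8 - 1.8pb = 41 + 3pb, so pb = 59.75.
Sellers receive ps = 59.75 + 26 = 85.75; q' = 327.8 − 1.8·59.75 = 220.25.
The subsidy expands output by 220.25 − 191 = 29.25 past the efficient level; on those units the gap between marginal cost and willingness to pay runs from 0 up to 26.
DWL = ½ × 26 × 29.25 = 380.25.

Deadweight loss = £380.25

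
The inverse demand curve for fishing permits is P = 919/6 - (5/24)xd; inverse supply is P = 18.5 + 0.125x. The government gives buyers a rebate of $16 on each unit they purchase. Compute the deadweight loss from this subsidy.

Deadweight loss = $384

Pre-subsidy: 919/6 - (5/24)x = 18.5 + 0.125x gives x* = 404 and P* = 69.
With the rebate, buyers effectively pay Pb = Ps − 16, where Ps is the price sellers receive.
On the curves, Pb = 919/6 - (5/24)x and Ps = 18.5 + 0.125x; the wedge Ps − Pb = 16 gives 18.5 + 0.125x − (919/6 - (5/24)x) = 16, so x' = 452.
Then Pb = 919/6 − (5/24)·452 = 59 and Ps = 18.5 + 0.125·452 = 75.
The subsidy expands output by 452 − 404 = 48 past the efficient level; on those units the gap between marginal cost and willingness to pay runs from 0 up to 16.
DWL = ½ × 16 × 48 = 384.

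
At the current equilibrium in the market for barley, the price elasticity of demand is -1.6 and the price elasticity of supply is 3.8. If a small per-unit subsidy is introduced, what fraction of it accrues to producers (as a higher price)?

Producer share = 8/27

For a small subsidy around the equilibrium, the benefit split depends on the relative slopes, which at a point are proportional to the elasticities.
Buyer share = εs/(εs + |εd|) = 3.8/(3.8 + 1.6) = 19/27; seller share = |εd|/(εs + |εd|) = 8/27.
So producers capture 8/27 of the subsidy.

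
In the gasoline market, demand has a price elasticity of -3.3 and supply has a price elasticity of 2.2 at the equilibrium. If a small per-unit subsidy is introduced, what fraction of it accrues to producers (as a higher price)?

Producer share = 0.6

For a small subsidy around the equilibrium, the benefit split depends on the relative slopes, which at a point are proportional to the elasticities.
Buyer share = εs/(εs + |εd|) = 2.2/(2.2 + 3.3) = 0.4; seller share = |εd|/(εs + |εd|) = 0.6.
So producers capture 0.6 of the subsidy.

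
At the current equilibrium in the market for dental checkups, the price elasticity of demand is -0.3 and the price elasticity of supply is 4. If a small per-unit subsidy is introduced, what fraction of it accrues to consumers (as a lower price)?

Consumer share = 40/43

For a small subsidy around the equilibrium, the benefit split depends on the relative slopes, which at a point are proportional to the elasticities.
Buyer share = εs/(εs + |εd|) = 4/(4 + 0.3) = 40/43; seller share = |εd|/(εs + |εd|) = 3/43.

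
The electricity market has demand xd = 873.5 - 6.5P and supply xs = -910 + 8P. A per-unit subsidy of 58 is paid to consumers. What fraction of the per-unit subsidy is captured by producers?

Pre-subsidy: 873.5 - 6.5P = -910 + 8P gives P* = 123, x* = 74.
With the rebate, buyers effectively pay Pb = Ps − 58, where Ps is the price sellers receive.
Demand in terms of Ps becomes xd = 873.5 − 6.5(Ps − 58) = 1250.5 - 6.5Ps. Setting this equal to supply: 1250.5 - 6.5Ps = -910 + 8Ps, so Ps = 149.
Buyers pay Pb = 149 − 58 = 91; x' = -910 + 8·149 = 282.
Buyers' price falls by P* − Pb = 123 − 91 = 32; sellers' price rises by Ps − P* = 149 − 123 = 26.
So producers capture 26/58 = 13/29 of each unit of subsidy.

Producer share = 13/29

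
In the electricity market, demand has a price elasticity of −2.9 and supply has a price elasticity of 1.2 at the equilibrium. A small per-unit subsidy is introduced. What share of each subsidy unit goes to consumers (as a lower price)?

Consumer share = 12/41

For a small subsidy around the equilibrium, the benefit split depends on the relative slopes, which at a point are proportional to the elasticities.
Buyer share = εs/(εs + |εd|) = 1.2/(1.2 + 2.9) = 12/41; seller share = |εd|/(εs + |εd|) = 29/41.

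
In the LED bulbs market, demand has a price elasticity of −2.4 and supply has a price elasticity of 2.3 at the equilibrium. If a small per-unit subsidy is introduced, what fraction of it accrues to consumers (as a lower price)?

Consumer share = 23/47

For a small subsidy around the equilibrium, the benefit split depends on the relative slopes, which at a point are proportional to the elasticities.
Buyer share = εs/(εs + |εd|) = 2.3/(2.3 + 2.4) = 23/47; seller share = |εd|/(εs + |εd|) = 24/47.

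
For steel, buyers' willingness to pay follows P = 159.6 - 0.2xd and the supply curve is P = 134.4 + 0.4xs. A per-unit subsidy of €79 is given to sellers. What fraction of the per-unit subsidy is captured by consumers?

Consumer share = 1/3

Pre-subsidy: 159.6 - 0.2x = 134.4 + 0.4x gives x* = 42 and P* = 151.2.
With the subsidy, sellers receive Ps = Pb + 79 for each unit, where Pb is the price buyers pay.
On the curves, Pb = 159.6 - 0.2x and Ps = 134.4 + 0.4x; the wedge Ps − Pb = 79 gives 134.4 + 0.4x − (159.6 - 0.2x) = 79, so x' = 521/3.
Then Pb = 159.6 − 0.2·(521/3) = 1873/15 and Ps = 134.4 + 0.4·(521/3) = 3058/15.
Buyers' price falls by P* − Pb = 151.2 − 1873/15 = 79/3; sellers' price rises by Ps − P* = 3058/15 − 151.2 = 158/3.
So consumers capture (79/3)/79 = 1/3 of each unit of subsidy.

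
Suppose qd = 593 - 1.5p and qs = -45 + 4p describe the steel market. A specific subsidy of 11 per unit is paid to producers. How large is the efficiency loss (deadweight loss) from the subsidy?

Pre-subsidy: 593 - 1.5p = -45 + 4p gives p* = 116, q* = 419.
With the subsidy, sellers receive ps = pb + 11 for each unit, where pb is the price buyers pay.
Supply in terms of pb becomes qs = -45 + 4(pb + 11) = -1 + 4pb. Setting this equal to demand: 593 - 1.5pb = -1 + 4pb, so pb = 108.
Sellers receive ps = 108 + 11 = 119; q' = 593 − 1.5·108 = 431.
The subsidy expands output by 431 − 419 = 12 past the efficient level; on those units the gap between marginal cost and willingness to pay runs from 0 up to 11.
DWL = ½ × 11 × 12 = 66.

Deadweight loss = 66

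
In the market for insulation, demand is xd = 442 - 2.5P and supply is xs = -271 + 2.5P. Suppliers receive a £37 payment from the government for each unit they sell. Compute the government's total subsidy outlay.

Pre-subsidy: 442 - 2.5P = -271 + 2.5P gives P* = 142.6, x* = 85.5.
With the subsidy, sellers receive Ps = Pb + 37 for each unit, where Pb is the price buyers pay.
Supply in terms of Pb becomes xs = -271 + 2.5(Pb + 37) = -178.5 + 2.5Pb. Setting this equal to demand: 442 - 2.5Pb = -178.5 + 2.5Pb, so Pb = 124.1.
Sellers receive Ps = 124.1 + 37 = 161.1; x' = 442 − 2.5·124.1 = 131.75.
Government outlay = subsidy × quantity = 37 × 131.75 = 4874.75.

Government cost = £4874.75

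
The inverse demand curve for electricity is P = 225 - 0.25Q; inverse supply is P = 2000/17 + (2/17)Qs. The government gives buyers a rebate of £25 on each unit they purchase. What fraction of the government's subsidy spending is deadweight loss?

DWL / government spending = 17/180

Pre-subsidy: 225 - 0.25Q = 2000/17 + (2/17)Q gives Q* = 292 and P* = 152.
With the rebate, buyers effectively pay Pb = Ps − 25, where Ps is the price sellers receive.
On the curves, Pb = 225 - 0.25Q and Ps = 2000/17 + (2/17)Q; the wedge Ps − Pb = 25 gives 2000/17 + (2/17)Q − (225 - 0.25Q) = 25, so Q' = 360.
Then Pb = 225 − 0.25·360 = 135 and Ps = 2000/17 + (2/17)·360 = 160.
ΔCS = ½(292 + 360)(152 − 135) = 5542; ΔPS = ½(292 + 360)(160 − 152) = 2608.
Government spending = 25 × 360 = 9000.
DWL = ½ × 25 × (360 − 292) = 850; fraction = 850 / 9000 = 17/180.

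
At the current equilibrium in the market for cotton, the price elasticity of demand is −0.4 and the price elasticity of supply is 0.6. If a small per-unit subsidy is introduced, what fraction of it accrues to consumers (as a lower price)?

For a small subsidy around the equilibrium, the benefit split depends on the relative slopes, which at a point are proportional to the elasticities.
Buyer share = εs/(εs + |εd|) = 0.6/(0.6 + 0.4) = 0.6; seller share = |εd|/(εs + |εd|) = 0.4.

Consumer share = 0.6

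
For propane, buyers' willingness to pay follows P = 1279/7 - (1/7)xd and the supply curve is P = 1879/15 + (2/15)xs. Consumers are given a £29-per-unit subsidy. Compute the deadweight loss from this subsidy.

Deadweight loss = £1522.5

Pre-subsidy: 1279/7 - (1/7)x = 1879/15 + (2/15)x gives x* = 208 and P* = 153.
With the rebate, buyers effectively pay Pb = Ps − 29, where Ps is the price sellers receive.
On the curves, Pb = 1279/7 - (1/7)x and Ps = 1879/15 + (2/15)x; the wedge Ps − Pb = 29 gives 1879/15 + (2/15)x − (1279/7 - (1/7)x) = 29, so x' = 313.
Then Pb = 1279/7 − (1/7)·313 = 138 and Ps = 1879/15 + (2/15)·313 = 167.
The subsidy expands output by 313 − 208 = 105 past the efficient level; on those units the gap between marginal cost and willingness to pay runs from 0 up to 29.
DWL = ½ × 29 × 105 = 1522.5.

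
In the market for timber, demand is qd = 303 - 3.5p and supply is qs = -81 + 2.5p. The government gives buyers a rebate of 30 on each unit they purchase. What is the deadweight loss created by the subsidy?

Pre-subsidy: 303 - 3.5p = -81 + 2.5p gives p* = 64, q* = 79.
With the rebate, buyers effectively pay pb = ps − 30, where ps is the price sellers receive.
Demand in terms of ps becomes qd = 303 − 3.5(ps − 30) = 408 - 3.5ps. Setting this equal to supply: 408 - 3.5ps = -81 + 2.5ps, so ps = 81.5.
Buyers pay pb = 81.5 − 30 = 51.5; q' = -81 + 2.5·81.5 = 122.75.
The subsidy expands output by 122.75 − 79 = 43.75 past the efficient level; on those units the gap between marginal cost and willingness to pay runs from 0 up to 30.
DWL = ½ × 30 × 43.75 = 656.25.

Deadweight loss = 656.25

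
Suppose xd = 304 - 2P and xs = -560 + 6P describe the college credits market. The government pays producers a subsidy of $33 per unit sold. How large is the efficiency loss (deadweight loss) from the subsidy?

Pre-subsidy: 304 - 2P = -560 + 6P gives P* = 108, x* = 88.
With the subsidy, sellers receive Ps = Pb + 33 for each unit, where Pb is the price buyers pay.
Supply in terms of Pb becomes xs = -560 + 6(Pb + 33) = -362 + 6Pb. Setting this equal to demand: 304 - 2Pb = -362 + 6Pb, so Pb = 83.25.
Sellers receive Ps = 83.25 + 33 = 116.25; x' = 304 − 2·83.25 = 137.5.
The subsidy expands output by 137.5 − 88 = 49.5 past the efficient level; on those units the gap between marginal cost and willingness to pay runs from 0 up to 33.
DWL = ½ × 33 × 49.5 = 816.75.

Deadweight loss = $816.75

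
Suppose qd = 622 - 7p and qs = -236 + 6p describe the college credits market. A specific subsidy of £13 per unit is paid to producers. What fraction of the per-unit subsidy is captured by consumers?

Consumer share = 6/13

Pre-subsidy: 622 - 7p = -236 + 6p gives p* = 66, q* = 160.
With the subsidy, sellers receive ps = pb + 13 for each unit, where pb is the price buyers pay.
Supply in terms of pb becomes qs = -236 + 6(pb + 13) = -158 + 6pb. Setting this equal to demand: 622 - 7pb = -158 + 6pb, so pb = 60.
Sellers receive ps = 60 + 13 = 73; q' = 622 − 7·60 = 202.
Buyers' price falls by p* − pb = 66 − 60 = 6; sellers' price rises by ps − p* = 73 − 66 = 7.
So consumers capture 6/13 = 6/13 of each unit of subsidy.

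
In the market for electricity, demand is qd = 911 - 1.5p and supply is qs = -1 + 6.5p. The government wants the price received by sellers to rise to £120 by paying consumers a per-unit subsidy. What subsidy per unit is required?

At a seller price of 120, quantity supplied is -1 + 6.5·120 = 779.
Buyers absorb 779 only when they pay pb with 911 − 1.5·pb = 779, i.e. pb = 88.
s = ps − pb = 120 − 88 = 32.

Required subsidy s = £32 per unit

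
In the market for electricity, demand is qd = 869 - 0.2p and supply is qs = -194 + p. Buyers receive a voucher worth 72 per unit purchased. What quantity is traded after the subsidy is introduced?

Pre-subsidy: 869 - 0.2p = -194 + p gives p* = 5315/6, q* = 4151/6.
With the rebate, buyers effectively pay pb = ps − 72, where ps is the price sellers receive.
Demand in terms of ps becomes qd = 869 − 0.2(ps − 72) = 883.4 - 0.2ps. Setting this equal to supply: 883.4 - 0.2ps = -194 + ps, so ps = 5387/6.
Buyers pay pb = 5387/6 − 72 = 4955/6; q' = -194 + 1·(5387/6) = 4223/6.

q' = 4223/6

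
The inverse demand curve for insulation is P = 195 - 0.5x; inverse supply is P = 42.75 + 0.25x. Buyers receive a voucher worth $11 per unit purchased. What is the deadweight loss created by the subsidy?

Deadweight loss = 242/3

Pre-subsidy: 195 - 0.5x = 42.75 + 0.25x gives x* = 203 and P* = 93.5.
With the rebate, buyers effectively pay Pb = Ps − 11, where Ps is the price sellers receive.
On the curves, Pb = 195 - 0.5x and Ps = 42.75 + 0.25x; the wedge Ps − Pb = 11 gives 42.75 + 0.25x − (195 - 0.5x) = 11, so x' = 653/3.
Then Pb = 195 − 0.5·(653/3) = 517/6 and Ps = 42.75 + 0.25·(653/3) = 583/6.
The subsidy expands output by 653/3 − 203 = 44/3 past the efficient level; on those units the gap between marginal cost and willingness to pay runs from 0 up to 11.
DWL = ½ × 11 × 44/3 = 242/3.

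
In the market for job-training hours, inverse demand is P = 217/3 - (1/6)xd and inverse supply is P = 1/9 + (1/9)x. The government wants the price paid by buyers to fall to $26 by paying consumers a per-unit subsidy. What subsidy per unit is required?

At a buyer price of 26, quantity demanded is 434 − 6·26 = 278.
Sellers supply 278 only when they receive Ps = 1/9 + (1/9)·278 = 31.
s = Ps − Pb = 31 − 26 = 5.

Required subsidy s = $5 per unit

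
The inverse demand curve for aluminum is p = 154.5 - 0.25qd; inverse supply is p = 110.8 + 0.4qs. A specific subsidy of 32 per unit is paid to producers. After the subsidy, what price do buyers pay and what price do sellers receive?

Buyers pay 1630/13; sellers receive 2046/13

Pre-subsidy: 154.5 - 0.25q = 110.8 + 0.4q gives q* = 874/13 and p* = 1790/13.
With the subsidy, sellers receive ps = pb + 32 for each unit, where pb is the price buyers pay.
On the curves, pb = 154.5 - 0.25q and ps = 110.8 + 0.4q; the wedge ps − pb = 32 gives 110.8 + 0.4q − (154.5 - 0.25q) = 32, so q' = 1514/13.
Then pb = 154.5 − 0.25·(1514/13) = 1630/13 and ps = 110.8 + 0.4·(1514/13) = 2046/13.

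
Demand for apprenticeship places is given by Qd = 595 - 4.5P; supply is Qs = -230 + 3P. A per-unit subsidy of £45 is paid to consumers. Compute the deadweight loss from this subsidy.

Pre-subsidy: 595 - 4.5P = -230 + 3P gives P* = 110, Q* = 100.
With the rebate, buyers effectively pay Pb = Ps − 45, where Ps is the price sellers receive.
Demand in terms of Ps becomes Qd = 595 − 4.5(Ps − 45) = 797.5 - 4.5Ps. Setting this equal to supply: 797.5 - 4.5Ps = -230 + 3Ps, so Ps = 137.
Buyers pay Pb = 137 − 45 = 92; Q' = -230 + 3·137 = 181.
The subsidy expands output by 181 − 100 = 81 past the efficient level; on those units the gap between marginal cost and willingness to pay runs from 0 up to 45.
DWL = ½ × 45 × 81 = 1822.5.

Deadweight loss = £1822.5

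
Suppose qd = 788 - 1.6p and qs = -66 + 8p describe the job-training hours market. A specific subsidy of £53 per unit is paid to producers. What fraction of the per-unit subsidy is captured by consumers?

Pre-subsidy: 788 - 1.6p = -66 + 8p gives p* = 2135/24, q* = 1937/3.
With the subsidy, sellers receive ps = pb + 53 for each unit, where pb is the price buyers pay.
Supply in terms of pb becomes qs = -66 + 8(pb + 53) = 358 + 8pb. Setting this equal to demand: 788 - 1.6pb = 358 + 8pb, so pb = 1075/24.
Sellers receive ps = 1075/24 + 53 = 2347/24; q' = 788 − 1.6·(1075/24) = 2149/3.
Buyers' price falls by p* − pb = 2135/24 − 1075/24 = 265/6; sellers' price rises by ps − p* = 2347/24 − 2135/24 = 53/6.
So consumers capture (265/6)/53 = 5/6 of each unit of subsidy.

Consumer share = 5/6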